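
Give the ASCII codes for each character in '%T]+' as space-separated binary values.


String: '%T]+'  (4 characters)
Per-character ASCII lookup:
  '%': special character: '%' = 37 → 100101
  'T': uppercase starts at 65: 'T' = 65 + 19 = 84 → 1010100
  ']': special character: ']' = 93 → 1011101
  '+': special character: '+' = 43 → 101011
= 100101 1010100 1011101 101011


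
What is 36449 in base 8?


Divide by 8 repeatedly:
36449 ÷ 8 = 4556 remainder 1
4556 ÷ 8 = 569 remainder 4
569 ÷ 8 = 71 remainder 1
71 ÷ 8 = 8 remainder 7
8 ÷ 8 = 1 remainder 0
1 ÷ 8 = 0 remainder 1
Reading remainders bottom-up:
= 0o107141


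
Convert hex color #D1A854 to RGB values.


Hex: #D1A854
R = D1₁₆ = 209
G = A8₁₆ = 168
B = 54₁₆ = 84
= RGB(209, 168, 84)


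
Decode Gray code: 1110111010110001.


Gray code: 1110111010110001
MSB stays the same: 1
Each subsequent bit = prev_binary XOR current_gray:
  B[1] = 1 XOR 1 = 0
  B[2] = 0 XOR 1 = 1
  B[3] = 1 XOR 0 = 1
  B[4] = 1 XOR 1 = 0
  B[5] = 0 XOR 1 = 1
  B[6] = 1 XOR 1 = 0
  B[7] = 0 XOR 0 = 0
  B[8] = 0 XOR 1 = 1
  B[9] = 1 XOR 0 = 1
  B[10] = 1 XOR 1 = 0
  B[11] = 0 XOR 1 = 1
  B[12] = 1 XOR 0 = 1
  B[13] = 1 XOR 0 = 1
  B[14] = 1 XOR 0 = 1
  B[15] = 1 XOR 1 = 0
= 1011010011011110 (46302 decimal)


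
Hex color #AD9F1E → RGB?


Hex: #AD9F1E
R = AD₁₆ = 173
G = 9F₁₆ = 159
B = 1E₁₆ = 30
= RGB(173, 159, 30)


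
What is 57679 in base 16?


Divide by 16 repeatedly:
57679 ÷ 16 = 3604 remainder 15 (F)
3604 ÷ 16 = 225 remainder 4 (4)
225 ÷ 16 = 14 remainder 1 (1)
14 ÷ 16 = 0 remainder 14 (E)
Reading remainders bottom-up:
= 0xE14F


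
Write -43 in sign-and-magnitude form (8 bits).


Sign bit: 1 (negative)
Magnitude: 43 = 0101011
= 10101011


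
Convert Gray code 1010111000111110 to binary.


Gray code: 1010111000111110
MSB stays the same: 1
Each subsequent bit = prev_binary XOR current_gray:
  B[1] = 1 XOR 0 = 1
  B[2] = 1 XOR 1 = 0
  B[3] = 0 XOR 0 = 0
  B[4] = 0 XOR 1 = 1
  B[5] = 1 XOR 1 = 0
  B[6] = 0 XOR 1 = 1
  B[7] = 1 XOR 0 = 1
  B[8] = 1 XOR 0 = 1
  B[9] = 1 XOR 0 = 1
  B[10] = 1 XOR 1 = 0
  B[11] = 0 XOR 1 = 1
  B[12] = 1 XOR 1 = 0
  B[13] = 0 XOR 1 = 1
  B[14] = 1 XOR 1 = 0
  B[15] = 0 XOR 0 = 0
= 1100101111010100 (52180 decimal)


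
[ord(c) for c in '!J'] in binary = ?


String: '!J'  (2 characters)
Per-character ASCII lookup:
  '!': special character: '!' = 33 → 100001
  'J': uppercase starts at 65: 'J' = 65 + 9 = 74 → 1001010
= 100001 1001010


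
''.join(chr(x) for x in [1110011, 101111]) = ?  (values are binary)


Codes (binary): 1110011 101111
Per-code ASCII lookup:
  1110011 = 115  (range 97-122: lowercase, 115 - 97 = 18) → 's'
  101111 = 47  (special character) → '/'
= 's/'


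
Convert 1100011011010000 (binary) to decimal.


Positional values:
Bit 4: 1 × 2^4 = 16
Bit 6: 1 × 2^6 = 64
Bit 7: 1 × 2^7 = 128
Bit 9: 1 × 2^9 = 512
Bit 10: 1 × 2^10 = 1024
Bit 14: 1 × 2^14 = 16384
Bit 15: 1 × 2^15 = 32768
Sum = 16 + 64 + 128 + 512 + 1024 + 16384 + 32768
= 50896


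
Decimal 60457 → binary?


Divide by 2 repeatedly:
60457 ÷ 2 = 30228 remainder 1
30228 ÷ 2 = 15114 remainder 0
15114 ÷ 2 = 7557 remainder 0
7557 ÷ 2 = 3778 remainder 1
3778 ÷ 2 = 1889 remainder 0
1889 ÷ 2 = 944 remainder 1
944 ÷ 2 = 472 remainder 0
472 ÷ 2 = 236 remainder 0
236 ÷ 2 = 118 remainder 0
118 ÷ 2 = 59 remainder 0
59 ÷ 2 = 29 remainder 1
29 ÷ 2 = 14 remainder 1
14 ÷ 2 = 7 remainder 0
7 ÷ 2 = 3 remainder 1
3 ÷ 2 = 1 remainder 1
1 ÷ 2 = 0 remainder 1
Reading remainders bottom-up:
= 1110110000101001


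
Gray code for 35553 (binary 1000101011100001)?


Binary: 1000101011100001
Gray code: G = B XOR (B >> 1)
B >> 1 = 0100010101110000
1000101011100001 XOR 0100010101110000:
  1 XOR 0 = 1
  0 XOR 1 = 1
  0 XOR 0 = 0
  0 XOR 0 = 0
  1 XOR 0 = 1
  0 XOR 1 = 1
  1 XOR 0 = 1
  0 XOR 1 = 1
  1 XOR 0 = 1
  1 XOR 1 = 0
  1 XOR 1 = 0
  0 XOR 1 = 1
  0 XOR 0 = 0
  0 XOR 0 = 0
  0 XOR 0 = 0
  1 XOR 0 = 1
= 1100111110010001


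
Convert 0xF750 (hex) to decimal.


Positional values:
Position 0: 0 × 16^0 = 0 × 1 = 0
Position 1: 5 × 16^1 = 5 × 16 = 80
Position 2: 7 × 16^2 = 7 × 256 = 1792
Position 3: F × 16^3 = 15 × 4096 = 61440
Sum = 0 + 80 + 1792 + 61440
= 63312


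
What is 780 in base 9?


Divide by 9 repeatedly:
780 ÷ 9 = 86 remainder 6
86 ÷ 9 = 9 remainder 5
9 ÷ 9 = 1 remainder 0
1 ÷ 9 = 0 remainder 1
Reading remainders bottom-up:
= 1056


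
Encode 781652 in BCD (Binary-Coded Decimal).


Each digit → 4-bit binary:
  7 → 0111
  8 → 1000
  1 → 0001
  6 → 0110
  5 → 0101
  2 → 0010
= 0111 1000 0001 0110 0101 0010


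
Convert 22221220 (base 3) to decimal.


Positional values (base 3):
  0 × 3^0 = 0 × 1 = 0
  2 × 3^1 = 2 × 3 = 6
  2 × 3^2 = 2 × 9 = 18
  1 × 3^3 = 1 × 27 = 27
  2 × 3^4 = 2 × 81 = 162
  2 × 3^5 = 2 × 243 = 486
  2 × 3^6 = 2 × 729 = 1458
  2 × 3^7 = 2 × 2187 = 4374
Sum = 0 + 6 + 18 + 27 + 162 + 486 + 1458 + 4374
= 6531


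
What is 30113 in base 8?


Divide by 8 repeatedly:
30113 ÷ 8 = 3764 remainder 1
3764 ÷ 8 = 470 remainder 4
470 ÷ 8 = 58 remainder 6
58 ÷ 8 = 7 remainder 2
7 ÷ 8 = 0 remainder 7
Reading remainders bottom-up:
= 0o72641


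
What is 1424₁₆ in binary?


Each hex digit → 4 binary bits:
  1 = 0001
  4 = 0100
  2 = 0010
  4 = 0100
Concatenate: 0001 0100 0010 0100
= 0001010000100100


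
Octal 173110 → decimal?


Positional values:
Position 0: 0 × 8^0 = 0
Position 1: 1 × 8^1 = 8
Position 2: 1 × 8^2 = 64
Position 3: 3 × 8^3 = 1536
Position 4: 7 × 8^4 = 28672
Position 5: 1 × 8^5 = 32768
Sum = 0 + 8 + 64 + 1536 + 28672 + 32768
= 63048


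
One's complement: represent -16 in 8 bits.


Original: 00010000
Invert all bits:
  bit 0: 0 → 1
  bit 1: 0 → 1
  bit 2: 0 → 1
  bit 3: 1 → 0
  bit 4: 0 → 1
  bit 5: 0 → 1
  bit 6: 0 → 1
  bit 7: 0 → 1
= 11101111


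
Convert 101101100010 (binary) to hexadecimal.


Group into 4-bit nibbles: 101101100010
  1011 = B
  0110 = 6
  0010 = 2
= 0xB62


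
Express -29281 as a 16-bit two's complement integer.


Original: 0111001001100001
Step 1 - Invert all bits: 1000110110011110
Step 2 - Add 1: 1000110110011110 + 1
= 1000110110011111 (represents -29281)


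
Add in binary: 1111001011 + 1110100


Align and add column by column (LSB to MSB, carry propagating):
  01111001011
+ 00001110100
  -----------
  col 0: 1 + 0 + 0 (carry in) = 1 → bit 1, carry out 0
  col 1: 1 + 0 + 0 (carry in) = 1 → bit 1, carry out 0
  col 2: 0 + 1 + 0 (carry in) = 1 → bit 1, carry out 0
  col 3: 1 + 0 + 0 (carry in) = 1 → bit 1, carry out 0
  col 4: 0 + 1 + 0 (carry in) = 1 → bit 1, carry out 0
  col 5: 0 + 1 + 0 (carry in) = 1 → bit 1, carry out 0
  col 6: 1 + 1 + 0 (carry in) = 2 → bit 0, carry out 1
  col 7: 1 + 0 + 1 (carry in) = 2 → bit 0, carry out 1
  col 8: 1 + 0 + 1 (carry in) = 2 → bit 0, carry out 1
  col 9: 1 + 0 + 1 (carry in) = 2 → bit 0, carry out 1
  col 10: 0 + 0 + 1 (carry in) = 1 → bit 1, carry out 0
Reading bits MSB→LSB: 10000111111
Strip leading zeros: 10000111111
= 10000111111


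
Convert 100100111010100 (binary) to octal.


Group into 3-bit groups: 100100111010100
  100 = 4
  100 = 4
  111 = 7
  010 = 2
  100 = 4
= 0o44724


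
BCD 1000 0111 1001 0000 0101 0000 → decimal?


Each 4-bit group → digit:
  1000 → 8
  0111 → 7
  1001 → 9
  0000 → 0
  0101 → 5
  0000 → 0
= 879050


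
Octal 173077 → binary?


Each octal digit → 3 binary bits:
  1 = 001
  7 = 111
  3 = 011
  0 = 000
  7 = 111
  7 = 111
Concatenate: 001 111 011 000 111 111
= 001111011000111111


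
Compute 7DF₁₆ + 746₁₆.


Align and add column by column (LSB to MSB, each column mod 16 with carry):
  07DF
+ 0746
  ----
  col 0: F(15) + 6(6) + 0 (carry in) = 21 → 5(5), carry out 1
  col 1: D(13) + 4(4) + 1 (carry in) = 18 → 2(2), carry out 1
  col 2: 7(7) + 7(7) + 1 (carry in) = 15 → F(15), carry out 0
  col 3: 0(0) + 0(0) + 0 (carry in) = 0 → 0(0), carry out 0
Reading digits MSB→LSB: 0F25
Strip leading zeros: F25
= 0xF25


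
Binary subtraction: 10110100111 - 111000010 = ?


Align and subtract column by column (LSB to MSB, borrowing when needed):
  10110100111
- 00111000010
  -----------
  col 0: (1 - 0 borrow-in) - 0 → 1 - 0 = 1, borrow out 0
  col 1: (1 - 0 borrow-in) - 1 → 1 - 1 = 0, borrow out 0
  col 2: (1 - 0 borrow-in) - 0 → 1 - 0 = 1, borrow out 0
  col 3: (0 - 0 borrow-in) - 0 → 0 - 0 = 0, borrow out 0
  col 4: (0 - 0 borrow-in) - 0 → 0 - 0 = 0, borrow out 0
  col 5: (1 - 0 borrow-in) - 0 → 1 - 0 = 1, borrow out 0
  col 6: (0 - 0 borrow-in) - 1 → borrow from next column: (0+2) - 1 = 1, borrow out 1
  col 7: (1 - 1 borrow-in) - 1 → borrow from next column: (0+2) - 1 = 1, borrow out 1
  col 8: (1 - 1 borrow-in) - 1 → borrow from next column: (0+2) - 1 = 1, borrow out 1
  col 9: (0 - 1 borrow-in) - 0 → borrow from next column: (-1+2) - 0 = 1, borrow out 1
  col 10: (1 - 1 borrow-in) - 0 → 0 - 0 = 0, borrow out 0
Reading bits MSB→LSB: 01111100101
Strip leading zeros: 1111100101
= 1111100101


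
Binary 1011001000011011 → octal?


Group into 3-bit groups: 001011001000011011
  001 = 1
  011 = 3
  001 = 1
  000 = 0
  011 = 3
  011 = 3
= 0o131033


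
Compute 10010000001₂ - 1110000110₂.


Align and subtract column by column (LSB to MSB, borrowing when needed):
  10010000001
- 01110000110
  -----------
  col 0: (1 - 0 borrow-in) - 0 → 1 - 0 = 1, borrow out 0
  col 1: (0 - 0 borrow-in) - 1 → borrow from next column: (0+2) - 1 = 1, borrow out 1
  col 2: (0 - 1 borrow-in) - 1 → borrow from next column: (-1+2) - 1 = 0, borrow out 1
  col 3: (0 - 1 borrow-in) - 0 → borrow from next column: (-1+2) - 0 = 1, borrow out 1
  col 4: (0 - 1 borrow-in) - 0 → borrow from next column: (-1+2) - 0 = 1, borrow out 1
  col 5: (0 - 1 borrow-in) - 0 → borrow from next column: (-1+2) - 0 = 1, borrow out 1
  col 6: (0 - 1 borrow-in) - 0 → borrow from next column: (-1+2) - 0 = 1, borrow out 1
  col 7: (1 - 1 borrow-in) - 1 → borrow from next column: (0+2) - 1 = 1, borrow out 1
  col 8: (0 - 1 borrow-in) - 1 → borrow from next column: (-1+2) - 1 = 0, borrow out 1
  col 9: (0 - 1 borrow-in) - 1 → borrow from next column: (-1+2) - 1 = 0, borrow out 1
  col 10: (1 - 1 borrow-in) - 0 → 0 - 0 = 0, borrow out 0
Reading bits MSB→LSB: 00011111011
Strip leading zeros: 11111011
= 11111011


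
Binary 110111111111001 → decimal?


Positional values:
Bit 0: 1 × 2^0 = 1
Bit 3: 1 × 2^3 = 8
Bit 4: 1 × 2^4 = 16
Bit 5: 1 × 2^5 = 32
Bit 6: 1 × 2^6 = 64
Bit 7: 1 × 2^7 = 128
Bit 8: 1 × 2^8 = 256
Bit 9: 1 × 2^9 = 512
Bit 10: 1 × 2^10 = 1024
Bit 11: 1 × 2^11 = 2048
Bit 13: 1 × 2^13 = 8192
Bit 14: 1 × 2^14 = 16384
Sum = 1 + 8 + 16 + 32 + 64 + 128 + 256 + 512 + 1024 + 2048 + 8192 + 16384
= 28665


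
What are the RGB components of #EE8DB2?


Hex: #EE8DB2
R = EE₁₆ = 238
G = 8D₁₆ = 141
B = B2₁₆ = 178
= RGB(238, 141, 178)


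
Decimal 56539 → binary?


Divide by 2 repeatedly:
56539 ÷ 2 = 28269 remainder 1
28269 ÷ 2 = 14134 remainder 1
14134 ÷ 2 = 7067 remainder 0
7067 ÷ 2 = 3533 remainder 1
3533 ÷ 2 = 1766 remainder 1
1766 ÷ 2 = 883 remainder 0
883 ÷ 2 = 441 remainder 1
441 ÷ 2 = 220 remainder 1
220 ÷ 2 = 110 remainder 0
110 ÷ 2 = 55 remainder 0
55 ÷ 2 = 27 remainder 1
27 ÷ 2 = 13 remainder 1
13 ÷ 2 = 6 remainder 1
6 ÷ 2 = 3 remainder 0
3 ÷ 2 = 1 remainder 1
1 ÷ 2 = 0 remainder 1
Reading remainders bottom-up:
= 1101110011011011


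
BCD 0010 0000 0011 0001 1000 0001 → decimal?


Each 4-bit group → digit:
  0010 → 2
  0000 → 0
  0011 → 3
  0001 → 1
  1000 → 8
  0001 → 1
= 203181


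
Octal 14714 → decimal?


Positional values:
Position 0: 4 × 8^0 = 4
Position 1: 1 × 8^1 = 8
Position 2: 7 × 8^2 = 448
Position 3: 4 × 8^3 = 2048
Position 4: 1 × 8^4 = 4096
Sum = 4 + 8 + 448 + 2048 + 4096
= 6604


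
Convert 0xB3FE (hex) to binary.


Each hex digit → 4 binary bits:
  B = 1011
  3 = 0011
  F = 1111
  E = 1110
Concatenate: 1011 0011 1111 1110
= 1011001111111110


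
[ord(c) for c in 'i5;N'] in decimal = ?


String: 'i5;N'  (4 characters)
Per-character ASCII lookup:
  'i': lowercase starts at 97: 'i' = 97 + 8 = 105
  '5': digits start at 48: '5' = 48 + 5 = 53
  ';': special character: ';' = 59
  'N': uppercase starts at 65: 'N' = 65 + 13 = 78
= 105 53 59 78


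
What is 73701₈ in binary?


Each octal digit → 3 binary bits:
  7 = 111
  3 = 011
  7 = 111
  0 = 000
  1 = 001
Concatenate: 111 011 111 000 001
= 111011111000001


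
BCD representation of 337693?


Each digit → 4-bit binary:
  3 → 0011
  3 → 0011
  7 → 0111
  6 → 0110
  9 → 1001
  3 → 0011
= 0011 0011 0111 0110 1001 0011


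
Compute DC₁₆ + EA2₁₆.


Align and add column by column (LSB to MSB, each column mod 16 with carry):
  00DC
+ 0EA2
  ----
  col 0: C(12) + 2(2) + 0 (carry in) = 14 → E(14), carry out 0
  col 1: D(13) + A(10) + 0 (carry in) = 23 → 7(7), carry out 1
  col 2: 0(0) + E(14) + 1 (carry in) = 15 → F(15), carry out 0
  col 3: 0(0) + 0(0) + 0 (carry in) = 0 → 0(0), carry out 0
Reading digits MSB→LSB: 0F7E
Strip leading zeros: F7E
= 0xF7E


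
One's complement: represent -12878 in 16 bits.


Original: 0011001001001110
Invert all bits:
  bit 0: 0 → 1
  bit 1: 0 → 1
  bit 2: 1 → 0
  bit 3: 1 → 0
  bit 4: 0 → 1
  bit 5: 0 → 1
  bit 6: 1 → 0
  bit 7: 0 → 1
  bit 8: 0 → 1
  bit 9: 1 → 0
  bit 10: 0 → 1
  bit 11: 0 → 1
  bit 12: 1 → 0
  bit 13: 1 → 0
  bit 14: 1 → 0
  bit 15: 0 → 1
= 1100110110110001


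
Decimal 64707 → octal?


Divide by 8 repeatedly:
64707 ÷ 8 = 8088 remainder 3
8088 ÷ 8 = 1011 remainder 0
1011 ÷ 8 = 126 remainder 3
126 ÷ 8 = 15 remainder 6
15 ÷ 8 = 1 remainder 7
1 ÷ 8 = 0 remainder 1
Reading remainders bottom-up:
= 0o176303


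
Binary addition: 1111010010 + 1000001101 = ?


Align and add column by column (LSB to MSB, carry propagating):
  01111010010
+ 01000001101
  -----------
  col 0: 0 + 1 + 0 (carry in) = 1 → bit 1, carry out 0
  col 1: 1 + 0 + 0 (carry in) = 1 → bit 1, carry out 0
  col 2: 0 + 1 + 0 (carry in) = 1 → bit 1, carry out 0
  col 3: 0 + 1 + 0 (carry in) = 1 → bit 1, carry out 0
  col 4: 1 + 0 + 0 (carry in) = 1 → bit 1, carry out 0
  col 5: 0 + 0 + 0 (carry in) = 0 → bit 0, carry out 0
  col 6: 1 + 0 + 0 (carry in) = 1 → bit 1, carry out 0
  col 7: 1 + 0 + 0 (carry in) = 1 → bit 1, carry out 0
  col 8: 1 + 0 + 0 (carry in) = 1 → bit 1, carry out 0
  col 9: 1 + 1 + 0 (carry in) = 2 → bit 0, carry out 1
  col 10: 0 + 0 + 1 (carry in) = 1 → bit 1, carry out 0
Reading bits MSB→LSB: 10111011111
Strip leading zeros: 10111011111
= 10111011111


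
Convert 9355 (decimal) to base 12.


Divide by 12 repeatedly:
9355 ÷ 12 = 779 remainder 7
779 ÷ 12 = 64 remainder 11
64 ÷ 12 = 5 remainder 4
5 ÷ 12 = 0 remainder 5
Reading remainders bottom-up:
= 54B7


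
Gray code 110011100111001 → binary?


Gray code: 110011100111001
MSB stays the same: 1
Each subsequent bit = prev_binary XOR current_gray:
  B[1] = 1 XOR 1 = 0
  B[2] = 0 XOR 0 = 0
  B[3] = 0 XOR 0 = 0
  B[4] = 0 XOR 1 = 1
  B[5] = 1 XOR 1 = 0
  B[6] = 0 XOR 1 = 1
  B[7] = 1 XOR 0 = 1
  B[8] = 1 XOR 0 = 1
  B[9] = 1 XOR 1 = 0
  B[10] = 0 XOR 1 = 1
  B[11] = 1 XOR 1 = 0
  B[12] = 0 XOR 0 = 0
  B[13] = 0 XOR 0 = 0
  B[14] = 0 XOR 1 = 1
= 100010111010001 (17873 decimal)


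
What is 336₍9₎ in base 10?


Positional values (base 9):
  6 × 9^0 = 6 × 1 = 6
  3 × 9^1 = 3 × 9 = 27
  3 × 9^2 = 3 × 81 = 243
Sum = 6 + 27 + 243
= 276


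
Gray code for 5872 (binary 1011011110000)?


Binary: 1011011110000
Gray code: G = B XOR (B >> 1)
B >> 1 = 0101101111000
1011011110000 XOR 0101101111000:
  1 XOR 0 = 1
  0 XOR 1 = 1
  1 XOR 0 = 1
  1 XOR 1 = 0
  0 XOR 1 = 1
  1 XOR 0 = 1
  1 XOR 1 = 0
  1 XOR 1 = 0
  1 XOR 1 = 0
  0 XOR 1 = 1
  0 XOR 0 = 0
  0 XOR 0 = 0
  0 XOR 0 = 0
= 1110110001000


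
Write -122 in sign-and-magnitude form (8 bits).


Sign bit: 1 (negative)
Magnitude: 122 = 1111010
= 11111010


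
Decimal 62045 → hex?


Divide by 16 repeatedly:
62045 ÷ 16 = 3877 remainder 13 (D)
3877 ÷ 16 = 242 remainder 5 (5)
242 ÷ 16 = 15 remainder 2 (2)
15 ÷ 16 = 0 remainder 15 (F)
Reading remainders bottom-up:
= 0xF25D


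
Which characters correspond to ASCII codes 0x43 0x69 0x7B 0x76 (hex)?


Codes (hex): 0x43 0x69 0x7B 0x76
Per-code ASCII lookup:
  0x43 = 67  (range 65-90: uppercase, 67 - 65 = 2) → 'C'
  0x69 = 105  (range 97-122: lowercase, 105 - 97 = 8) → 'i'
  0x7B = 123  (special character) → '{'
  0x76 = 118  (range 97-122: lowercase, 118 - 97 = 21) → 'v'
= 'Ci{v'


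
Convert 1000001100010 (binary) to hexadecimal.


Group into 4-bit nibbles: 0001000001100010
  0001 = 1
  0000 = 0
  0110 = 6
  0010 = 2
= 0x1062


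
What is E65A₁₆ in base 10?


Positional values:
Position 0: A × 16^0 = 10 × 1 = 10
Position 1: 5 × 16^1 = 5 × 16 = 80
Position 2: 6 × 16^2 = 6 × 256 = 1536
Position 3: E × 16^3 = 14 × 4096 = 57344
Sum = 10 + 80 + 1536 + 57344
= 58970


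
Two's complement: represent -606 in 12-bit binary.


Original: 001001011110
Step 1 - Invert all bits: 110110100001
Step 2 - Add 1: 110110100001 + 1
= 110110100010 (represents -606)


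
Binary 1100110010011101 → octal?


Group into 3-bit groups: 001100110010011101
  001 = 1
  100 = 4
  110 = 6
  010 = 2
  011 = 3
  101 = 5
= 0o146235


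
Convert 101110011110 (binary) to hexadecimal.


Group into 4-bit nibbles: 101110011110
  1011 = B
  1001 = 9
  1110 = E
= 0xB9E


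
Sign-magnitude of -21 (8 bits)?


Sign bit: 1 (negative)
Magnitude: 21 = 0010101
= 10010101


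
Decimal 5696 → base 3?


Divide by 3 repeatedly:
5696 ÷ 3 = 1898 remainder 2
1898 ÷ 3 = 632 remainder 2
632 ÷ 3 = 210 remainder 2
210 ÷ 3 = 70 remainder 0
70 ÷ 3 = 23 remainder 1
23 ÷ 3 = 7 remainder 2
7 ÷ 3 = 2 remainder 1
2 ÷ 3 = 0 remainder 2
Reading remainders bottom-up:
= 21210222


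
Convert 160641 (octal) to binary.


Each octal digit → 3 binary bits:
  1 = 001
  6 = 110
  0 = 000
  6 = 110
  4 = 100
  1 = 001
Concatenate: 001 110 000 110 100 001
= 001110000110100001


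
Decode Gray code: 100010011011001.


Gray code: 100010011011001
MSB stays the same: 1
Each subsequent bit = prev_binary XOR current_gray:
  B[1] = 1 XOR 0 = 1
  B[2] = 1 XOR 0 = 1
  B[3] = 1 XOR 0 = 1
  B[4] = 1 XOR 1 = 0
  B[5] = 0 XOR 0 = 0
  B[6] = 0 XOR 0 = 0
  B[7] = 0 XOR 1 = 1
  B[8] = 1 XOR 1 = 0
  B[9] = 0 XOR 0 = 0
  B[10] = 0 XOR 1 = 1
  B[11] = 1 XOR 1 = 0
  B[12] = 0 XOR 0 = 0
  B[13] = 0 XOR 0 = 0
  B[14] = 0 XOR 1 = 1
= 111100010010001 (30865 decimal)


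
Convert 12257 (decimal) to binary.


Divide by 2 repeatedly:
12257 ÷ 2 = 6128 remainder 1
6128 ÷ 2 = 3064 remainder 0
3064 ÷ 2 = 1532 remainder 0
1532 ÷ 2 = 766 remainder 0
766 ÷ 2 = 383 remainder 0
383 ÷ 2 = 191 remainder 1
191 ÷ 2 = 95 remainder 1
95 ÷ 2 = 47 remainder 1
47 ÷ 2 = 23 remainder 1
23 ÷ 2 = 11 remainder 1
11 ÷ 2 = 5 remainder 1
5 ÷ 2 = 2 remainder 1
2 ÷ 2 = 1 remainder 0
1 ÷ 2 = 0 remainder 1
Reading remainders bottom-up:
= 10111111100001


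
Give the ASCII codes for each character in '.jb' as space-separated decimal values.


String: '.jb'  (3 characters)
Per-character ASCII lookup:
  '.': special character: '.' = 46
  'j': lowercase starts at 97: 'j' = 97 + 9 = 106
  'b': lowercase starts at 97: 'b' = 97 + 1 = 98
= 46 106 98


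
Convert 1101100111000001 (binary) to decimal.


Positional values:
Bit 0: 1 × 2^0 = 1
Bit 6: 1 × 2^6 = 64
Bit 7: 1 × 2^7 = 128
Bit 8: 1 × 2^8 = 256
Bit 11: 1 × 2^11 = 2048
Bit 12: 1 × 2^12 = 4096
Bit 14: 1 × 2^14 = 16384
Bit 15: 1 × 2^15 = 32768
Sum = 1 + 64 + 128 + 256 + 2048 + 4096 + 16384 + 32768
= 55745


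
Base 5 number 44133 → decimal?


Positional values (base 5):
  3 × 5^0 = 3 × 1 = 3
  3 × 5^1 = 3 × 5 = 15
  1 × 5^2 = 1 × 25 = 25
  4 × 5^3 = 4 × 125 = 500
  4 × 5^4 = 4 × 625 = 2500
Sum = 3 + 15 + 25 + 500 + 2500
= 3043


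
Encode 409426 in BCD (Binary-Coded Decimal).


Each digit → 4-bit binary:
  4 → 0100
  0 → 0000
  9 → 1001
  4 → 0100
  2 → 0010
  6 → 0110
= 0100 0000 1001 0100 0010 0110


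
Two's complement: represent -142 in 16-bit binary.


Original: 0000000010001110
Step 1 - Invert all bits: 1111111101110001
Step 2 - Add 1: 1111111101110001 + 1
= 1111111101110010 (represents -142)


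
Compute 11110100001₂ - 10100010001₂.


Align and subtract column by column (LSB to MSB, borrowing when needed):
  11110100001
- 10100010001
  -----------
  col 0: (1 - 0 borrow-in) - 1 → 1 - 1 = 0, borrow out 0
  col 1: (0 - 0 borrow-in) - 0 → 0 - 0 = 0, borrow out 0
  col 2: (0 - 0 borrow-in) - 0 → 0 - 0 = 0, borrow out 0
  col 3: (0 - 0 borrow-in) - 0 → 0 - 0 = 0, borrow out 0
  col 4: (0 - 0 borrow-in) - 1 → borrow from next column: (0+2) - 1 = 1, borrow out 1
  col 5: (1 - 1 borrow-in) - 0 → 0 - 0 = 0, borrow out 0
  col 6: (0 - 0 borrow-in) - 0 → 0 - 0 = 0, borrow out 0
  col 7: (1 - 0 borrow-in) - 0 → 1 - 0 = 1, borrow out 0
  col 8: (1 - 0 borrow-in) - 1 → 1 - 1 = 0, borrow out 0
  col 9: (1 - 0 borrow-in) - 0 → 1 - 0 = 1, borrow out 0
  col 10: (1 - 0 borrow-in) - 1 → 1 - 1 = 0, borrow out 0
Reading bits MSB→LSB: 01010010000
Strip leading zeros: 1010010000
= 1010010000


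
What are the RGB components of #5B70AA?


Hex: #5B70AA
R = 5B₁₆ = 91
G = 70₁₆ = 112
B = AA₁₆ = 170
= RGB(91, 112, 170)


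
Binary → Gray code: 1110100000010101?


Binary: 1110100000010101
Gray code: G = B XOR (B >> 1)
B >> 1 = 0111010000001010
1110100000010101 XOR 0111010000001010:
  1 XOR 0 = 1
  1 XOR 1 = 0
  1 XOR 1 = 0
  0 XOR 1 = 1
  1 XOR 0 = 1
  0 XOR 1 = 1
  0 XOR 0 = 0
  0 XOR 0 = 0
  0 XOR 0 = 0
  0 XOR 0 = 0
  0 XOR 0 = 0
  1 XOR 0 = 1
  0 XOR 1 = 1
  1 XOR 0 = 1
  0 XOR 1 = 1
  1 XOR 0 = 1
= 1001110000011111


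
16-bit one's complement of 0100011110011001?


Original: 0100011110011001
Invert all bits:
  bit 0: 0 → 1
  bit 1: 1 → 0
  bit 2: 0 → 1
  bit 3: 0 → 1
  bit 4: 0 → 1
  bit 5: 1 → 0
  bit 6: 1 → 0
  bit 7: 1 → 0
  bit 8: 1 → 0
  bit 9: 0 → 1
  bit 10: 0 → 1
  bit 11: 1 → 0
  bit 12: 1 → 0
  bit 13: 0 → 1
  bit 14: 0 → 1
  bit 15: 1 → 0
= 1011100001100110


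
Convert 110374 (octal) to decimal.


Positional values:
Position 0: 4 × 8^0 = 4
Position 1: 7 × 8^1 = 56
Position 2: 3 × 8^2 = 192
Position 3: 0 × 8^3 = 0
Position 4: 1 × 8^4 = 4096
Position 5: 1 × 8^5 = 32768
Sum = 4 + 56 + 192 + 0 + 4096 + 32768
= 37116


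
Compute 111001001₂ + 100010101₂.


Align and add column by column (LSB to MSB, carry propagating):
  0111001001
+ 0100010101
  ----------
  col 0: 1 + 1 + 0 (carry in) = 2 → bit 0, carry out 1
  col 1: 0 + 0 + 1 (carry in) = 1 → bit 1, carry out 0
  col 2: 0 + 1 + 0 (carry in) = 1 → bit 1, carry out 0
  col 3: 1 + 0 + 0 (carry in) = 1 → bit 1, carry out 0
  col 4: 0 + 1 + 0 (carry in) = 1 → bit 1, carry out 0
  col 5: 0 + 0 + 0 (carry in) = 0 → bit 0, carry out 0
  col 6: 1 + 0 + 0 (carry in) = 1 → bit 1, carry out 0
  col 7: 1 + 0 + 0 (carry in) = 1 → bit 1, carry out 0
  col 8: 1 + 1 + 0 (carry in) = 2 → bit 0, carry out 1
  col 9: 0 + 0 + 1 (carry in) = 1 → bit 1, carry out 0
Reading bits MSB→LSB: 1011011110
Strip leading zeros: 1011011110
= 1011011110


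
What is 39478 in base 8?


Divide by 8 repeatedly:
39478 ÷ 8 = 4934 remainder 6
4934 ÷ 8 = 616 remainder 6
616 ÷ 8 = 77 remainder 0
77 ÷ 8 = 9 remainder 5
9 ÷ 8 = 1 remainder 1
1 ÷ 8 = 0 remainder 1
Reading remainders bottom-up:
= 0o115066


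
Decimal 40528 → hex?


Divide by 16 repeatedly:
40528 ÷ 16 = 2533 remainder 0 (0)
2533 ÷ 16 = 158 remainder 5 (5)
158 ÷ 16 = 9 remainder 14 (E)
9 ÷ 16 = 0 remainder 9 (9)
Reading remainders bottom-up:
= 0x9E50


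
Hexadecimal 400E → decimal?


Positional values:
Position 0: E × 16^0 = 14 × 1 = 14
Position 1: 0 × 16^1 = 0 × 16 = 0
Position 2: 0 × 16^2 = 0 × 256 = 0
Position 3: 4 × 16^3 = 4 × 4096 = 16384
Sum = 14 + 0 + 0 + 16384
= 16398


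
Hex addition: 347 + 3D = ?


Align and add column by column (LSB to MSB, each column mod 16 with carry):
  0347
+ 003D
  ----
  col 0: 7(7) + D(13) + 0 (carry in) = 20 → 4(4), carry out 1
  col 1: 4(4) + 3(3) + 1 (carry in) = 8 → 8(8), carry out 0
  col 2: 3(3) + 0(0) + 0 (carry in) = 3 → 3(3), carry out 0
  col 3: 0(0) + 0(0) + 0 (carry in) = 0 → 0(0), carry out 0
Reading digits MSB→LSB: 0384
Strip leading zeros: 384
= 0x384


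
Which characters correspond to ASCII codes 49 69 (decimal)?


Codes (decimal): 49 69
Per-code ASCII lookup:
  49  (range 48-57: digits, 49 - 48 = 1) → '1'
  69  (range 65-90: uppercase, 69 - 65 = 4) → 'E'
= '1E'


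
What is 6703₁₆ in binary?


Each hex digit → 4 binary bits:
  6 = 0110
  7 = 0111
  0 = 0000
  3 = 0011
Concatenate: 0110 0111 0000 0011
= 0110011100000011


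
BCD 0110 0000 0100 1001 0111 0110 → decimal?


Each 4-bit group → digit:
  0110 → 6
  0000 → 0
  0100 → 4
  1001 → 9
  0111 → 7
  0110 → 6
= 604976


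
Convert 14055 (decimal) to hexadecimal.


Divide by 16 repeatedly:
14055 ÷ 16 = 878 remainder 7 (7)
878 ÷ 16 = 54 remainder 14 (E)
54 ÷ 16 = 3 remainder 6 (6)
3 ÷ 16 = 0 remainder 3 (3)
Reading remainders bottom-up:
= 0x36E7


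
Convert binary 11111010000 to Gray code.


Binary: 11111010000
Gray code: G = B XOR (B >> 1)
B >> 1 = 01111101000
11111010000 XOR 01111101000:
  1 XOR 0 = 1
  1 XOR 1 = 0
  1 XOR 1 = 0
  1 XOR 1 = 0
  1 XOR 1 = 0
  0 XOR 1 = 1
  1 XOR 0 = 1
  0 XOR 1 = 1
  0 XOR 0 = 0
  0 XOR 0 = 0
  0 XOR 0 = 0
= 10000111000


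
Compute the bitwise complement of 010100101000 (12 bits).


Original: 010100101000
Invert all bits:
  bit 0: 0 → 1
  bit 1: 1 → 0
  bit 2: 0 → 1
  bit 3: 1 → 0
  bit 4: 0 → 1
  bit 5: 0 → 1
  bit 6: 1 → 0
  bit 7: 0 → 1
  bit 8: 1 → 0
  bit 9: 0 → 1
  bit 10: 0 → 1
  bit 11: 0 → 1
= 101011010111


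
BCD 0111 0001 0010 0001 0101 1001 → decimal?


Each 4-bit group → digit:
  0111 → 7
  0001 → 1
  0010 → 2
  0001 → 1
  0101 → 5
  1001 → 9
= 712159


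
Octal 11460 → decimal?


Positional values:
Position 0: 0 × 8^0 = 0
Position 1: 6 × 8^1 = 48
Position 2: 4 × 8^2 = 256
Position 3: 1 × 8^3 = 512
Position 4: 1 × 8^4 = 4096
Sum = 0 + 48 + 256 + 512 + 4096
= 4912


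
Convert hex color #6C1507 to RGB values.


Hex: #6C1507
R = 6C₁₆ = 108
G = 15₁₆ = 21
B = 07₁₆ = 7
= RGB(108, 21, 7)


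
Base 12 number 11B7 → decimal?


Positional values (base 12):
  7 × 12^0 = 7 × 1 = 7
  B × 12^1 = 11 × 12 = 132
  1 × 12^2 = 1 × 144 = 144
  1 × 12^3 = 1 × 1728 = 1728
Sum = 7 + 132 + 144 + 1728
= 2011


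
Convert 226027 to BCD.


Each digit → 4-bit binary:
  2 → 0010
  2 → 0010
  6 → 0110
  0 → 0000
  2 → 0010
  7 → 0111
= 0010 0010 0110 0000 0010 0111


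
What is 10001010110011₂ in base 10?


Positional values:
Bit 0: 1 × 2^0 = 1
Bit 1: 1 × 2^1 = 2
Bit 4: 1 × 2^4 = 16
Bit 5: 1 × 2^5 = 32
Bit 7: 1 × 2^7 = 128
Bit 9: 1 × 2^9 = 512
Bit 13: 1 × 2^13 = 8192
Sum = 1 + 2 + 16 + 32 + 128 + 512 + 8192
= 8883


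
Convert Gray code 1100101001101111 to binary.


Gray code: 1100101001101111
MSB stays the same: 1
Each subsequent bit = prev_binary XOR current_gray:
  B[1] = 1 XOR 1 = 0
  B[2] = 0 XOR 0 = 0
  B[3] = 0 XOR 0 = 0
  B[4] = 0 XOR 1 = 1
  B[5] = 1 XOR 0 = 1
  B[6] = 1 XOR 1 = 0
  B[7] = 0 XOR 0 = 0
  B[8] = 0 XOR 0 = 0
  B[9] = 0 XOR 1 = 1
  B[10] = 1 XOR 1 = 0
  B[11] = 0 XOR 0 = 0
  B[12] = 0 XOR 1 = 1
  B[13] = 1 XOR 1 = 0
  B[14] = 0 XOR 1 = 1
  B[15] = 1 XOR 1 = 0
= 1000110001001010 (35914 decimal)


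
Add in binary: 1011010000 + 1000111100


Align and add column by column (LSB to MSB, carry propagating):
  01011010000
+ 01000111100
  -----------
  col 0: 0 + 0 + 0 (carry in) = 0 → bit 0, carry out 0
  col 1: 0 + 0 + 0 (carry in) = 0 → bit 0, carry out 0
  col 2: 0 + 1 + 0 (carry in) = 1 → bit 1, carry out 0
  col 3: 0 + 1 + 0 (carry in) = 1 → bit 1, carry out 0
  col 4: 1 + 1 + 0 (carry in) = 2 → bit 0, carry out 1
  col 5: 0 + 1 + 1 (carry in) = 2 → bit 0, carry out 1
  col 6: 1 + 0 + 1 (carry in) = 2 → bit 0, carry out 1
  col 7: 1 + 0 + 1 (carry in) = 2 → bit 0, carry out 1
  col 8: 0 + 0 + 1 (carry in) = 1 → bit 1, carry out 0
  col 9: 1 + 1 + 0 (carry in) = 2 → bit 0, carry out 1
  col 10: 0 + 0 + 1 (carry in) = 1 → bit 1, carry out 0
Reading bits MSB→LSB: 10100001100
Strip leading zeros: 10100001100
= 10100001100


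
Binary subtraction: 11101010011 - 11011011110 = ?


Align and subtract column by column (LSB to MSB, borrowing when needed):
  11101010011
- 11011011110
  -----------
  col 0: (1 - 0 borrow-in) - 0 → 1 - 0 = 1, borrow out 0
  col 1: (1 - 0 borrow-in) - 1 → 1 - 1 = 0, borrow out 0
  col 2: (0 - 0 borrow-in) - 1 → borrow from next column: (0+2) - 1 = 1, borrow out 1
  col 3: (0 - 1 borrow-in) - 1 → borrow from next column: (-1+2) - 1 = 0, borrow out 1
  col 4: (1 - 1 borrow-in) - 1 → borrow from next column: (0+2) - 1 = 1, borrow out 1
  col 5: (0 - 1 borrow-in) - 0 → borrow from next column: (-1+2) - 0 = 1, borrow out 1
  col 6: (1 - 1 borrow-in) - 1 → borrow from next column: (0+2) - 1 = 1, borrow out 1
  col 7: (0 - 1 borrow-in) - 1 → borrow from next column: (-1+2) - 1 = 0, borrow out 1
  col 8: (1 - 1 borrow-in) - 0 → 0 - 0 = 0, borrow out 0
  col 9: (1 - 0 borrow-in) - 1 → 1 - 1 = 0, borrow out 0
  col 10: (1 - 0 borrow-in) - 1 → 1 - 1 = 0, borrow out 0
Reading bits MSB→LSB: 00001110101
Strip leading zeros: 1110101
= 1110101


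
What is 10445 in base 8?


Divide by 8 repeatedly:
10445 ÷ 8 = 1305 remainder 5
1305 ÷ 8 = 163 remainder 1
163 ÷ 8 = 20 remainder 3
20 ÷ 8 = 2 remainder 4
2 ÷ 8 = 0 remainder 2
Reading remainders bottom-up:
= 0o24315


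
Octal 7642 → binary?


Each octal digit → 3 binary bits:
  7 = 111
  6 = 110
  4 = 100
  2 = 010
Concatenate: 111 110 100 010
= 111110100010


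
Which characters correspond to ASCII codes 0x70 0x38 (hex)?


Codes (hex): 0x70 0x38
Per-code ASCII lookup:
  0x70 = 112  (range 97-122: lowercase, 112 - 97 = 15) → 'p'
  0x38 = 56  (range 48-57: digits, 56 - 48 = 8) → '8'
= 'p8'


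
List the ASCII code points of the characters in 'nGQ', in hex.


String: 'nGQ'  (3 characters)
Per-character ASCII lookup:
  'n': lowercase starts at 97: 'n' = 97 + 13 = 110 → 0x6E
  'G': uppercase starts at 65: 'G' = 65 + 6 = 71 → 0x47
  'Q': uppercase starts at 65: 'Q' = 65 + 16 = 81 → 0x51
= 0x6E 0x47 0x51


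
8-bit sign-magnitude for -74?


Sign bit: 1 (negative)
Magnitude: 74 = 1001010
= 11001010


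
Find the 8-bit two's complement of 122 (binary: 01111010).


Original: 01111010
Step 1 - Invert all bits: 10000101
Step 2 - Add 1: 10000101 + 1
= 10000110 (represents -122)


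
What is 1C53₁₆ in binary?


Each hex digit → 4 binary bits:
  1 = 0001
  C = 1100
  5 = 0101
  3 = 0011
Concatenate: 0001 1100 0101 0011
= 0001110001010011


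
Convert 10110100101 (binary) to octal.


Group into 3-bit groups: 010110100101
  010 = 2
  110 = 6
  100 = 4
  101 = 5
= 0o2645


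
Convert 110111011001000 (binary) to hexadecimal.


Group into 4-bit nibbles: 0110111011001000
  0110 = 6
  1110 = E
  1100 = C
  1000 = 8
= 0x6EC8


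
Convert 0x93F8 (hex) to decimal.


Positional values:
Position 0: 8 × 16^0 = 8 × 1 = 8
Position 1: F × 16^1 = 15 × 16 = 240
Position 2: 3 × 16^2 = 3 × 256 = 768
Position 3: 9 × 16^3 = 9 × 4096 = 36864
Sum = 8 + 240 + 768 + 36864
= 37880


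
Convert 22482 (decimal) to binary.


Divide by 2 repeatedly:
22482 ÷ 2 = 11241 remainder 0
11241 ÷ 2 = 5620 remainder 1
5620 ÷ 2 = 2810 remainder 0
2810 ÷ 2 = 1405 remainder 0
1405 ÷ 2 = 702 remainder 1
702 ÷ 2 = 351 remainder 0
351 ÷ 2 = 175 remainder 1
175 ÷ 2 = 87 remainder 1
87 ÷ 2 = 43 remainder 1
43 ÷ 2 = 21 remainder 1
21 ÷ 2 = 10 remainder 1
10 ÷ 2 = 5 remainder 0
5 ÷ 2 = 2 remainder 1
2 ÷ 2 = 1 remainder 0
1 ÷ 2 = 0 remainder 1
Reading remainders bottom-up:
= 101011111010010


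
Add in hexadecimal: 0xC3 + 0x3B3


Align and add column by column (LSB to MSB, each column mod 16 with carry):
  00C3
+ 03B3
  ----
  col 0: 3(3) + 3(3) + 0 (carry in) = 6 → 6(6), carry out 0
  col 1: C(12) + B(11) + 0 (carry in) = 23 → 7(7), carry out 1
  col 2: 0(0) + 3(3) + 1 (carry in) = 4 → 4(4), carry out 0
  col 3: 0(0) + 0(0) + 0 (carry in) = 0 → 0(0), carry out 0
Reading digits MSB→LSB: 0476
Strip leading zeros: 476
= 0x476


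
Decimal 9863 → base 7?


Divide by 7 repeatedly:
9863 ÷ 7 = 1409 remainder 0
1409 ÷ 7 = 201 remainder 2
201 ÷ 7 = 28 remainder 5
28 ÷ 7 = 4 remainder 0
4 ÷ 7 = 0 remainder 4
Reading remainders bottom-up:
= 40520


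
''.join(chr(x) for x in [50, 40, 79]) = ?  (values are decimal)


Codes (decimal): 50 40 79
Per-code ASCII lookup:
  50  (range 48-57: digits, 50 - 48 = 2) → '2'
  40  (special character) → '('
  79  (range 65-90: uppercase, 79 - 65 = 14) → 'O'
= '2(O'


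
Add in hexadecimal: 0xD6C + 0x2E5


Align and add column by column (LSB to MSB, each column mod 16 with carry):
  0D6C
+ 02E5
  ----
  col 0: C(12) + 5(5) + 0 (carry in) = 17 → 1(1), carry out 1
  col 1: 6(6) + E(14) + 1 (carry in) = 21 → 5(5), carry out 1
  col 2: D(13) + 2(2) + 1 (carry in) = 16 → 0(0), carry out 1
  col 3: 0(0) + 0(0) + 1 (carry in) = 1 → 1(1), carry out 0
Reading digits MSB→LSB: 1051
Strip leading zeros: 1051
= 0x1051


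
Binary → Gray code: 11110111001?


Binary: 11110111001
Gray code: G = B XOR (B >> 1)
B >> 1 = 01111011100
11110111001 XOR 01111011100:
  1 XOR 0 = 1
  1 XOR 1 = 0
  1 XOR 1 = 0
  1 XOR 1 = 0
  0 XOR 1 = 1
  1 XOR 0 = 1
  1 XOR 1 = 0
  1 XOR 1 = 0
  0 XOR 1 = 1
  0 XOR 0 = 0
  1 XOR 0 = 1
= 10001100101


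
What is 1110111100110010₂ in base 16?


Group into 4-bit nibbles: 1110111100110010
  1110 = E
  1111 = F
  0011 = 3
  0010 = 2
= 0xEF32


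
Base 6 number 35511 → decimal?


Positional values (base 6):
  1 × 6^0 = 1 × 1 = 1
  1 × 6^1 = 1 × 6 = 6
  5 × 6^2 = 5 × 36 = 180
  5 × 6^3 = 5 × 216 = 1080
  3 × 6^4 = 3 × 1296 = 3888
Sum = 1 + 6 + 180 + 1080 + 3888
= 5155


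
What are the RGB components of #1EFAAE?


Hex: #1EFAAE
R = 1E₁₆ = 30
G = FA₁₆ = 250
B = AE₁₆ = 174
= RGB(30, 250, 174)


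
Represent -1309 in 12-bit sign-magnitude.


Sign bit: 1 (negative)
Magnitude: 1309 = 10100011101
= 110100011101


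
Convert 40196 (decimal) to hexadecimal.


Divide by 16 repeatedly:
40196 ÷ 16 = 2512 remainder 4 (4)
2512 ÷ 16 = 157 remainder 0 (0)
157 ÷ 16 = 9 remainder 13 (D)
9 ÷ 16 = 0 remainder 9 (9)
Reading remainders bottom-up:
= 0x9D04


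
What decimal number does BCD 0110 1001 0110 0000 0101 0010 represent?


Each 4-bit group → digit:
  0110 → 6
  1001 → 9
  0110 → 6
  0000 → 0
  0101 → 5
  0010 → 2
= 696052


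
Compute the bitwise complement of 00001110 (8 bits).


Original: 00001110
Invert all bits:
  bit 0: 0 → 1
  bit 1: 0 → 1
  bit 2: 0 → 1
  bit 3: 0 → 1
  bit 4: 1 → 0
  bit 5: 1 → 0
  bit 6: 1 → 0
  bit 7: 0 → 1
= 11110001


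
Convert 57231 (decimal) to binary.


Divide by 2 repeatedly:
57231 ÷ 2 = 28615 remainder 1
28615 ÷ 2 = 14307 remainder 1
14307 ÷ 2 = 7153 remainder 1
7153 ÷ 2 = 3576 remainder 1
3576 ÷ 2 = 1788 remainder 0
1788 ÷ 2 = 894 remainder 0
894 ÷ 2 = 447 remainder 0
447 ÷ 2 = 223 remainder 1
223 ÷ 2 = 111 remainder 1
111 ÷ 2 = 55 remainder 1
55 ÷ 2 = 27 remainder 1
27 ÷ 2 = 13 remainder 1
13 ÷ 2 = 6 remainder 1
6 ÷ 2 = 3 remainder 0
3 ÷ 2 = 1 remainder 1
1 ÷ 2 = 0 remainder 1
Reading remainders bottom-up:
= 1101111110001111


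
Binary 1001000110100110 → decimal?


Positional values:
Bit 1: 1 × 2^1 = 2
Bit 2: 1 × 2^2 = 4
Bit 5: 1 × 2^5 = 32
Bit 7: 1 × 2^7 = 128
Bit 8: 1 × 2^8 = 256
Bit 12: 1 × 2^12 = 4096
Bit 15: 1 × 2^15 = 32768
Sum = 2 + 4 + 32 + 128 + 256 + 4096 + 32768
= 37286


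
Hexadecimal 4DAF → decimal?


Positional values:
Position 0: F × 16^0 = 15 × 1 = 15
Position 1: A × 16^1 = 10 × 16 = 160
Position 2: D × 16^2 = 13 × 256 = 3328
Position 3: 4 × 16^3 = 4 × 4096 = 16384
Sum = 15 + 160 + 3328 + 16384
= 19887


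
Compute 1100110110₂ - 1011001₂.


Align and subtract column by column (LSB to MSB, borrowing when needed):
  1100110110
- 0001011001
  ----------
  col 0: (0 - 0 borrow-in) - 1 → borrow from next column: (0+2) - 1 = 1, borrow out 1
  col 1: (1 - 1 borrow-in) - 0 → 0 - 0 = 0, borrow out 0
  col 2: (1 - 0 borrow-in) - 0 → 1 - 0 = 1, borrow out 0
  col 3: (0 - 0 borrow-in) - 1 → borrow from next column: (0+2) - 1 = 1, borrow out 1
  col 4: (1 - 1 borrow-in) - 1 → borrow from next column: (0+2) - 1 = 1, borrow out 1
  col 5: (1 - 1 borrow-in) - 0 → 0 - 0 = 0, borrow out 0
  col 6: (0 - 0 borrow-in) - 1 → borrow from next column: (0+2) - 1 = 1, borrow out 1
  col 7: (0 - 1 borrow-in) - 0 → borrow from next column: (-1+2) - 0 = 1, borrow out 1
  col 8: (1 - 1 borrow-in) - 0 → 0 - 0 = 0, borrow out 0
  col 9: (1 - 0 borrow-in) - 0 → 1 - 0 = 1, borrow out 0
Reading bits MSB→LSB: 1011011101
Strip leading zeros: 1011011101
= 1011011101


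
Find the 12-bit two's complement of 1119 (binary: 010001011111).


Original: 010001011111
Step 1 - Invert all bits: 101110100000
Step 2 - Add 1: 101110100000 + 1
= 101110100001 (represents -1119)


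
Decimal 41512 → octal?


Divide by 8 repeatedly:
41512 ÷ 8 = 5189 remainder 0
5189 ÷ 8 = 648 remainder 5
648 ÷ 8 = 81 remainder 0
81 ÷ 8 = 10 remainder 1
10 ÷ 8 = 1 remainder 2
1 ÷ 8 = 0 remainder 1
Reading remainders bottom-up:
= 0o121050


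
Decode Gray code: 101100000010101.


Gray code: 101100000010101
MSB stays the same: 1
Each subsequent bit = prev_binary XOR current_gray:
  B[1] = 1 XOR 0 = 1
  B[2] = 1 XOR 1 = 0
  B[3] = 0 XOR 1 = 1
  B[4] = 1 XOR 0 = 1
  B[5] = 1 XOR 0 = 1
  B[6] = 1 XOR 0 = 1
  B[7] = 1 XOR 0 = 1
  B[8] = 1 XOR 0 = 1
  B[9] = 1 XOR 0 = 1
  B[10] = 1 XOR 1 = 0
  B[11] = 0 XOR 0 = 0
  B[12] = 0 XOR 1 = 1
  B[13] = 1 XOR 0 = 1
  B[14] = 1 XOR 1 = 0
= 110111111100110 (28646 decimal)


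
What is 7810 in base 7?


Divide by 7 repeatedly:
7810 ÷ 7 = 1115 remainder 5
1115 ÷ 7 = 159 remainder 2
159 ÷ 7 = 22 remainder 5
22 ÷ 7 = 3 remainder 1
3 ÷ 7 = 0 remainder 3
Reading remainders bottom-up:
= 31525


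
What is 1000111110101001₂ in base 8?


Group into 3-bit groups: 001000111110101001
  001 = 1
  000 = 0
  111 = 7
  110 = 6
  101 = 5
  001 = 1
= 0o107651


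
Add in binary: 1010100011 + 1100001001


Align and add column by column (LSB to MSB, carry propagating):
  01010100011
+ 01100001001
  -----------
  col 0: 1 + 1 + 0 (carry in) = 2 → bit 0, carry out 1
  col 1: 1 + 0 + 1 (carry in) = 2 → bit 0, carry out 1
  col 2: 0 + 0 + 1 (carry in) = 1 → bit 1, carry out 0
  col 3: 0 + 1 + 0 (carry in) = 1 → bit 1, carry out 0
  col 4: 0 + 0 + 0 (carry in) = 0 → bit 0, carry out 0
  col 5: 1 + 0 + 0 (carry in) = 1 → bit 1, carry out 0
  col 6: 0 + 0 + 0 (carry in) = 0 → bit 0, carry out 0
  col 7: 1 + 0 + 0 (carry in) = 1 → bit 1, carry out 0
  col 8: 0 + 1 + 0 (carry in) = 1 → bit 1, carry out 0
  col 9: 1 + 1 + 0 (carry in) = 2 → bit 0, carry out 1
  col 10: 0 + 0 + 1 (carry in) = 1 → bit 1, carry out 0
Reading bits MSB→LSB: 10110101100
Strip leading zeros: 10110101100
= 10110101100


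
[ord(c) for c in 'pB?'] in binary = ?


String: 'pB?'  (3 characters)
Per-character ASCII lookup:
  'p': lowercase starts at 97: 'p' = 97 + 15 = 112 → 1110000
  'B': uppercase starts at 65: 'B' = 65 + 1 = 66 → 1000010
  '?': special character: '?' = 63 → 111111
= 1110000 1000010 111111


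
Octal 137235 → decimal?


Positional values:
Position 0: 5 × 8^0 = 5
Position 1: 3 × 8^1 = 24
Position 2: 2 × 8^2 = 128
Position 3: 7 × 8^3 = 3584
Position 4: 3 × 8^4 = 12288
Position 5: 1 × 8^5 = 32768
Sum = 5 + 24 + 128 + 3584 + 12288 + 32768
= 48797
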